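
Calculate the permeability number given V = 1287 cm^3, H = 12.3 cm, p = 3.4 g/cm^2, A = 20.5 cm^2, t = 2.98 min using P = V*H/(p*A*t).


Formula: Permeability Number P = (V * H) / (p * A * t)
Numerator: V * H = 1287 * 12.3 = 15830.1
Denominator: p * A * t = 3.4 * 20.5 * 2.98 = 207.706
P = 15830.1 / 207.706 = 76.2140

Final answer: 76.2140


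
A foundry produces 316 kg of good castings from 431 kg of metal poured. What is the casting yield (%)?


Formula: Casting Yield = (W_good / W_total) * 100
Yield = (316 kg / 431 kg) * 100 = 73.3179%

73.3179%


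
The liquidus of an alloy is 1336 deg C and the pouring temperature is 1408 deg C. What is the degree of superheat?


Formula: Superheat = T_pour - T_melt
Superheat = 1408 - 1336 = 72 deg C


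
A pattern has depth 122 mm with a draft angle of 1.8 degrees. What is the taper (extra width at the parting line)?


Formula: taper = depth * tan(draft_angle)
tan(1.8 deg) = 0.0314263
taper = 122 mm * 0.0314263 = 3.8340 mm


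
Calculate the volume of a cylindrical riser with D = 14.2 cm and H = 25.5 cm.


Formula: V = pi * (D/2)^2 * H  (cylinder volume)
Radius = D/2 = 14.2/2 = 7.1 cm
V = pi * 7.1^2 * 25.5 = 4038.3760 cm^3

Answer: 4038.3760 cm^3


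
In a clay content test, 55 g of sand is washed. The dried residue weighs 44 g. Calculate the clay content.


Formula: Clay% = (W_total - W_washed) / W_total * 100
Clay mass = 55 - 44 = 11 g
Clay% = 11 / 55 * 100 = 20.0000%


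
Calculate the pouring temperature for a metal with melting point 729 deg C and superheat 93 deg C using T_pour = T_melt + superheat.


Formula: T_pour = T_melt + Superheat
T_pour = 729 + 93 = 822 deg C


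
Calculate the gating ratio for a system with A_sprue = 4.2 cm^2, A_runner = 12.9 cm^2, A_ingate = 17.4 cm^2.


Sprue:Runner:Ingate = 1 : 12.9/4.2 : 17.4/4.2 = 1:3.07:4.14


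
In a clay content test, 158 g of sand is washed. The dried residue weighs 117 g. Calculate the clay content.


Formula: Clay% = (W_total - W_washed) / W_total * 100
Clay mass = 158 - 117 = 41 g
Clay% = 41 / 158 * 100 = 25.9494%

25.9494%


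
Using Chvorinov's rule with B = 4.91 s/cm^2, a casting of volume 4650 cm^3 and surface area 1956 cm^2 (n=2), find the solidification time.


Formula: t_s = B * (V/A)^n  (Chvorinov's rule, n=2)
Modulus M = V/A = 4650/1956 = 2.377301 cm
M^2 = 2.377301^2 = 5.651560 cm^2
t_s = 4.91 * 5.651560 = 27.7492 s

Final answer: 27.7492 s


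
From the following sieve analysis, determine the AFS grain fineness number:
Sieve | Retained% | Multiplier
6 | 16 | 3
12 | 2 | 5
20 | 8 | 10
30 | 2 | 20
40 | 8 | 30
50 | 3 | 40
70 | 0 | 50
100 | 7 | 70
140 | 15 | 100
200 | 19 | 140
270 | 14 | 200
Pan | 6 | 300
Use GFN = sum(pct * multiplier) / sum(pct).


Formula: GFN = sum(pct * multiplier) / sum(pct)
sum(pct * multiplier) = 9788
sum(pct) = 100
GFN = 9788 / 100 = 97.88

Final answer: 97.88


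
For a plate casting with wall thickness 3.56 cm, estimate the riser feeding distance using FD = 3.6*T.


Formula: FD = 3.6 * T  (riser feeding-distance rule)
FD = 3.6 * 3.56 cm = 12.8160 cm

12.8160 cm


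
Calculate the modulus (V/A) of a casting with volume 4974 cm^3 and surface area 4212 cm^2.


Formula: Casting Modulus M = V / A
M = 4974 cm^3 / 4212 cm^2 = 1.1809 cm


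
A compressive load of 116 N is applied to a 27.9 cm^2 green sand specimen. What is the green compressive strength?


Formula: Compressive Strength = Force / Area
Strength = 116 N / 27.9 cm^2 = 4.1577 N/cm^2

4.1577 N/cm^2


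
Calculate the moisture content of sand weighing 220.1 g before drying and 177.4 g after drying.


Formula: MC = (W_wet - W_dry) / W_wet * 100
Water mass = 220.1 - 177.4 = 42.7 g
MC = 42.7 / 220.1 * 100 = 19.4003%

19.4003%


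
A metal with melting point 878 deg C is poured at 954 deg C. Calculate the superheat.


Formula: Superheat = T_pour - T_melt
Superheat = 954 - 878 = 76 deg C

Final answer: 76 deg C


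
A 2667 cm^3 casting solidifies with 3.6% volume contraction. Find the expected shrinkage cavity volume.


Formula: V_shrink = V_casting * shrinkage_pct / 100
V_shrink = 2667 cm^3 * 3.6 / 100 = 96.0120 cm^3

Answer: 96.0120 cm^3


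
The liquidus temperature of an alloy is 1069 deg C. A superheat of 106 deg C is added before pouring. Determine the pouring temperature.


Formula: T_pour = T_melt + Superheat
T_pour = 1069 + 106 = 1175 deg C

1175 deg C


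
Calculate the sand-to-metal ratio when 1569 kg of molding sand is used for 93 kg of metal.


Formula: Sand-to-Metal Ratio = W_sand / W_metal
Ratio = 1569 kg / 93 kg = 16.8710

Answer: 16.8710


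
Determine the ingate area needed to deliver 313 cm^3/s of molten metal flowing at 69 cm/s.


Formula: A_ingate = Q / v  (continuity equation)
A = 313 cm^3/s / 69 cm/s = 4.5362 cm^2

Final answer: 4.5362 cm^2


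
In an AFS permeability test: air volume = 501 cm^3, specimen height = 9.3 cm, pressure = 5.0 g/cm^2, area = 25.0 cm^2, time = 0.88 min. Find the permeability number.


Formula: Permeability Number P = (V * H) / (p * A * t)
Numerator: V * H = 501 * 9.3 = 4659.3
Denominator: p * A * t = 5.0 * 25.0 * 0.88 = 110.0
P = 4659.3 / 110.0 = 42.3573

Final answer: 42.3573


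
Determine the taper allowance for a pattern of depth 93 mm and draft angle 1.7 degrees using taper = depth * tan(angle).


Formula: taper = depth * tan(draft_angle)
tan(1.7 deg) = 0.0296793
taper = 93 mm * 0.0296793 = 2.7602 mm

2.7602 mm


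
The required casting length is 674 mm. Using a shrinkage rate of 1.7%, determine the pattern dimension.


Formula: L_pattern = L_casting * (1 + shrinkage_rate/100)
Shrinkage factor = 1 + 1.7/100 = 1.017
L_pattern = 674 mm * 1.017 = 685.4580 mm

Final answer: 685.4580 mm


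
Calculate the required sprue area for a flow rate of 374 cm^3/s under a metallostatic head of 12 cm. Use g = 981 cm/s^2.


Formula: v = sqrt(2*g*h), A = Q/v
Velocity: v = sqrt(2 * 981 * 12) = sqrt(23544) = 153.4405 cm/s
Sprue area: A = Q / v = 374 / 153.4405 = 2.4374 cm^2

Final answer: 2.4374 cm^2


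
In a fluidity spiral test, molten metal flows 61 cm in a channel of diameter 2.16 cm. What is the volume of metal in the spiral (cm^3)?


Formula: V = pi * (d/2)^2 * L  (cylinder volume)
Radius = 2.16/2 = 1.08 cm
V = pi * 1.08^2 * 61 = 223.5256 cm^3

Answer: 223.5256 cm^3


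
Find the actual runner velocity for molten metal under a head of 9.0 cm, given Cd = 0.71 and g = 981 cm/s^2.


Formula: v = Cd * sqrt(2 * g * h)  (Torricelli with discharge coefficient)
2*g*h = 2 * 981 * 9.0 = 17658.0 cm^2/s^2
sqrt(17658.0) = 132.88341 cm/s
v = 0.71 * 132.88341 = 94.3472 cm/s

94.3472 cm/s


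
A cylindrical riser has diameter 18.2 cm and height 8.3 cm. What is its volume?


Formula: V = pi * (D/2)^2 * H  (cylinder volume)
Radius = D/2 = 18.2/2 = 9.1 cm
V = pi * 9.1^2 * 8.3 = 2159.2889 cm^3

Final answer: 2159.2889 cm^3


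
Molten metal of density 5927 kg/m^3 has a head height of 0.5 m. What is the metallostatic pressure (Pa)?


Formula: P = rho * g * h
rho * g = 5927 * 9.81 = 58143.87 N/m^3
P = 58143.87 * 0.5 = 29071.9350 Pa

29071.9350 Pa


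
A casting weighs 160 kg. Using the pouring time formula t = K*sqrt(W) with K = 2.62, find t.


Formula: t = K * sqrt(W)
sqrt(W) = sqrt(160) = 12.64911
t = 2.62 * 12.64911 = 33.1407 s

33.1407 s


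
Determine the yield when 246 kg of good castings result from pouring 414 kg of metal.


Formula: Casting Yield = (W_good / W_total) * 100
Yield = (246 kg / 414 kg) * 100 = 59.4203%

Final answer: 59.4203%


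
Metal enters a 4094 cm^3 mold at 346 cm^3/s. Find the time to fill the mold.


Formula: t_fill = V_mold / Q_flow
t = 4094 cm^3 / 346 cm^3/s = 11.8324 s


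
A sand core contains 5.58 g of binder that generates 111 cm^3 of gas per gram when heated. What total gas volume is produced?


Formula: V_gas = W_binder * gas_evolution_rate
V = 5.58 g * 111 cm^3/g = 619.3800 cm^3

Final answer: 619.3800 cm^3


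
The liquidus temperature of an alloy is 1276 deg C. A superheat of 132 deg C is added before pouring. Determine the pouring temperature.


Formula: T_pour = T_melt + Superheat
T_pour = 1276 + 132 = 1408 deg C

1408 deg C


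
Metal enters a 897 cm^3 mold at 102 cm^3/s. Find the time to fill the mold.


Formula: t_fill = V_mold / Q_flow
t = 897 cm^3 / 102 cm^3/s = 8.7941 s

Final answer: 8.7941 s


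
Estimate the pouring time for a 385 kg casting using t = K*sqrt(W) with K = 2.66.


Formula: t = K * sqrt(W)
sqrt(W) = sqrt(385) = 19.62142
t = 2.66 * 19.62142 = 52.1930 s

52.1930 s


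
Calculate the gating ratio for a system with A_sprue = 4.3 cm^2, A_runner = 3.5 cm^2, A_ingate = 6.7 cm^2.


Sprue:Runner:Ingate = 1 : 3.5/4.3 : 6.7/4.3 = 1:0.81:1.56

1:0.81:1.56


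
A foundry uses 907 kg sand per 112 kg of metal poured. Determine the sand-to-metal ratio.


Formula: Sand-to-Metal Ratio = W_sand / W_metal
Ratio = 907 kg / 112 kg = 8.0982


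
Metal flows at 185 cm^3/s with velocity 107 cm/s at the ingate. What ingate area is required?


Formula: A_ingate = Q / v  (continuity equation)
A = 185 cm^3/s / 107 cm/s = 1.7290 cm^2

1.7290 cm^2


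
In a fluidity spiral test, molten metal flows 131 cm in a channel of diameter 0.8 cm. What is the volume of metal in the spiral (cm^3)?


Formula: V = pi * (d/2)^2 * L  (cylinder volume)
Radius = 0.8/2 = 0.4 cm
V = pi * 0.4^2 * 131 = 65.8478 cm^3

Answer: 65.8478 cm^3


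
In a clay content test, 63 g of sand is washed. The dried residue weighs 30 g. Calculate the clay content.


Formula: Clay% = (W_total - W_washed) / W_total * 100
Clay mass = 63 - 30 = 33 g
Clay% = 33 / 63 * 100 = 52.3810%


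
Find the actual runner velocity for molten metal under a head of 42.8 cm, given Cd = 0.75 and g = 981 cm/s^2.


Formula: v = Cd * sqrt(2 * g * h)  (Torricelli with discharge coefficient)
2*g*h = 2 * 981 * 42.8 = 83973.6 cm^2/s^2
sqrt(83973.6) = 289.78199 cm/s
v = 0.75 * 289.78199 = 217.3365 cm/s

217.3365 cm/s


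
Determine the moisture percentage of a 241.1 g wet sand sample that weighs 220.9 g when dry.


Formula: MC = (W_wet - W_dry) / W_wet * 100
Water mass = 241.1 - 220.9 = 20.2 g
MC = 20.2 / 241.1 * 100 = 8.3783%


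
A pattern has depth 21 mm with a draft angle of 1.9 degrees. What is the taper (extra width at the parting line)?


Formula: taper = depth * tan(draft_angle)
tan(1.9 deg) = 0.0331734
taper = 21 mm * 0.0331734 = 0.6966 mm


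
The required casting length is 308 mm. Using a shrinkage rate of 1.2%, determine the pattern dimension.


Formula: L_pattern = L_casting * (1 + shrinkage_rate/100)
Shrinkage factor = 1 + 1.2/100 = 1.012
L_pattern = 308 mm * 1.012 = 311.6960 mm


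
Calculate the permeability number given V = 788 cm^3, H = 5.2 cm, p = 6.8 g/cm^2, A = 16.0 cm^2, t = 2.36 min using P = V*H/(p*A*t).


Formula: Permeability Number P = (V * H) / (p * A * t)
Numerator: V * H = 788 * 5.2 = 4097.6
Denominator: p * A * t = 6.8 * 16.0 * 2.36 = 256.768
P = 4097.6 / 256.768 = 15.9584

Final answer: 15.9584


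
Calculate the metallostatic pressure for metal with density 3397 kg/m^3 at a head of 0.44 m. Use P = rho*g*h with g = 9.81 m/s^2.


Formula: P = rho * g * h
rho * g = 3397 * 9.81 = 33324.57 N/m^3
P = 33324.57 * 0.44 = 14662.8108 Pa

Final answer: 14662.8108 Pa


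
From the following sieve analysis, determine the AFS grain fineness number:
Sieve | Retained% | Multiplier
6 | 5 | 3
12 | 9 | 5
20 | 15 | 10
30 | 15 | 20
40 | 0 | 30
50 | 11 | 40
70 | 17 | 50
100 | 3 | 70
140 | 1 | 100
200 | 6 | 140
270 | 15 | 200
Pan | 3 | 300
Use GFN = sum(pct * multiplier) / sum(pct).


Formula: GFN = sum(pct * multiplier) / sum(pct)
sum(pct * multiplier) = 6850
sum(pct) = 100
GFN = 6850 / 100 = 68.50

68.50


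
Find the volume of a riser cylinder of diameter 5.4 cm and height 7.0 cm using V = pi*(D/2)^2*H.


Formula: V = pi * (D/2)^2 * H  (cylinder volume)
Radius = D/2 = 5.4/2 = 2.7 cm
V = pi * 2.7^2 * 7.0 = 160.3155 cm^3


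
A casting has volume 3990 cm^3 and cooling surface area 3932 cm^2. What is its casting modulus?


Formula: Casting Modulus M = V / A
M = 3990 cm^3 / 3932 cm^2 = 1.0148 cm

Final answer: 1.0148 cm


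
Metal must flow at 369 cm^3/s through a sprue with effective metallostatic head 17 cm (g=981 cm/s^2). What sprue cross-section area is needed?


Formula: v = sqrt(2*g*h), A = Q/v
Velocity: v = sqrt(2 * 981 * 17) = sqrt(33354) = 182.6308 cm/s
Sprue area: A = Q / v = 369 / 182.6308 = 2.0205 cm^2

2.0205 cm^2


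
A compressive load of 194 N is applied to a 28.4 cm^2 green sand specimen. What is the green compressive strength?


Formula: Compressive Strength = Force / Area
Strength = 194 N / 28.4 cm^2 = 6.8310 N/cm^2

6.8310 N/cm^2


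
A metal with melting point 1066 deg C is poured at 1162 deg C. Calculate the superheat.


Formula: Superheat = T_pour - T_melt
Superheat = 1162 - 1066 = 96 deg C

Answer: 96 deg C


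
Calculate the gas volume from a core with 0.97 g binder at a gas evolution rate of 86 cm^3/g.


Formula: V_gas = W_binder * gas_evolution_rate
V = 0.97 g * 86 cm^3/g = 83.4200 cm^3

Answer: 83.4200 cm^3


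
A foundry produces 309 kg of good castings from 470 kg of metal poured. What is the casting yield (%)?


Formula: Casting Yield = (W_good / W_total) * 100
Yield = (309 kg / 470 kg) * 100 = 65.7447%

Answer: 65.7447%


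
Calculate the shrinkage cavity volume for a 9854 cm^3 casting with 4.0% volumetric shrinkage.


Formula: V_shrink = V_casting * shrinkage_pct / 100
V_shrink = 9854 cm^3 * 4.0 / 100 = 394.1600 cm^3

394.1600 cm^3


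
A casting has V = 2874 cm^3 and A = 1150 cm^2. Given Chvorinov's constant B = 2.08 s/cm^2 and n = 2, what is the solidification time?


Formula: t_s = B * (V/A)^n  (Chvorinov's rule, n=2)
Modulus M = V/A = 2874/1150 = 2.499130 cm
M^2 = 2.499130^2 = 6.245651 cm^2
t_s = 2.08 * 6.245651 = 12.9910 s


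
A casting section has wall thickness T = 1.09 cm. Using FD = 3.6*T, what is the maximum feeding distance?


Formula: FD = 3.6 * T  (riser feeding-distance rule)
FD = 3.6 * 1.09 cm = 3.9240 cm

3.9240 cm


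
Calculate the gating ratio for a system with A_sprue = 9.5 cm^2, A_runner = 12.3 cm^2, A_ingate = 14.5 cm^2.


Sprue:Runner:Ingate = 1 : 12.3/9.5 : 14.5/9.5 = 1:1.29:1.53

1:1.29:1.53


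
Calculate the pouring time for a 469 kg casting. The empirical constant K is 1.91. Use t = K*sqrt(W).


Formula: t = K * sqrt(W)
sqrt(W) = sqrt(469) = 21.65641
t = 1.91 * 21.65641 = 41.3637 s


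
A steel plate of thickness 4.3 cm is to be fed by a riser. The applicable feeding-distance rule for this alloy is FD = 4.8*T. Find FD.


Formula: FD = 4.8 * T  (riser feeding-distance rule)
FD = 4.8 * 4.3 cm = 20.6400 cm

20.6400 cm


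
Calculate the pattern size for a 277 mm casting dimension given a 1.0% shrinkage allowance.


Formula: L_pattern = L_casting * (1 + shrinkage_rate/100)
Shrinkage factor = 1 + 1.0/100 = 1.01
L_pattern = 277 mm * 1.01 = 279.7700 mm


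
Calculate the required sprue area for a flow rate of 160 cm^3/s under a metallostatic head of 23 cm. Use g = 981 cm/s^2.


Formula: v = sqrt(2*g*h), A = Q/v
Velocity: v = sqrt(2 * 981 * 23) = sqrt(45126) = 212.4288 cm/s
Sprue area: A = Q / v = 160 / 212.4288 = 0.7532 cm^2

0.7532 cm^2


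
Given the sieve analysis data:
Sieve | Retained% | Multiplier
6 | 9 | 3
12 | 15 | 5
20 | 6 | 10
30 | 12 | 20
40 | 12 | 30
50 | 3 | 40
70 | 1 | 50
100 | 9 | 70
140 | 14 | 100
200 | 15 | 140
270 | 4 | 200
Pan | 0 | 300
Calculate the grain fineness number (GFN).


Formula: GFN = sum(pct * multiplier) / sum(pct)
sum(pct * multiplier) = 5862
sum(pct) = 100
GFN = 5862 / 100 = 58.62

Answer: 58.62


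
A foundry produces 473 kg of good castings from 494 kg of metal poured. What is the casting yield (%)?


Formula: Casting Yield = (W_good / W_total) * 100
Yield = (473 kg / 494 kg) * 100 = 95.7490%

Answer: 95.7490%


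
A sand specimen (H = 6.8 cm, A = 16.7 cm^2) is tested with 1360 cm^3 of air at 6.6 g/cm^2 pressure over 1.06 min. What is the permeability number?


Formula: Permeability Number P = (V * H) / (p * A * t)
Numerator: V * H = 1360 * 6.8 = 9248.0
Denominator: p * A * t = 6.6 * 16.7 * 1.06 = 116.8332
P = 9248.0 / 116.8332 = 79.1556


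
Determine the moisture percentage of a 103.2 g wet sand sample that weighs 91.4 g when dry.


Formula: MC = (W_wet - W_dry) / W_wet * 100
Water mass = 103.2 - 91.4 = 11.8 g
MC = 11.8 / 103.2 * 100 = 11.4341%


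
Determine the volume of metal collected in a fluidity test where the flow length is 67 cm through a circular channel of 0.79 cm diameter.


Formula: V = pi * (d/2)^2 * L  (cylinder volume)
Radius = 0.79/2 = 0.395 cm
V = pi * 0.395^2 * 67 = 32.8412 cm^3

Final answer: 32.8412 cm^3


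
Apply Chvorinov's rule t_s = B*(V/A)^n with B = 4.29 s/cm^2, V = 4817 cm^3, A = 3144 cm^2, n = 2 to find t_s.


Formula: t_s = B * (V/A)^n  (Chvorinov's rule, n=2)
Modulus M = V/A = 4817/3144 = 1.532125 cm
M^2 = 1.532125^2 = 2.347407 cm^2
t_s = 4.29 * 2.347407 = 10.0704 s

Answer: 10.0704 s


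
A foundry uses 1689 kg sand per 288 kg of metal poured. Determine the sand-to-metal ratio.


Formula: Sand-to-Metal Ratio = W_sand / W_metal
Ratio = 1689 kg / 288 kg = 5.8646

Final answer: 5.8646


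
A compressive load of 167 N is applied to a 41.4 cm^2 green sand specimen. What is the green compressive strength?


Formula: Compressive Strength = Force / Area
Strength = 167 N / 41.4 cm^2 = 4.0338 N/cm^2


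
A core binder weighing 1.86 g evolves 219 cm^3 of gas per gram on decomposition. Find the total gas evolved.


Formula: V_gas = W_binder * gas_evolution_rate
V = 1.86 g * 219 cm^3/g = 407.3400 cm^3

Answer: 407.3400 cm^3


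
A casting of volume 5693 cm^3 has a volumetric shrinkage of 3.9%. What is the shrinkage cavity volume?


Formula: V_shrink = V_casting * shrinkage_pct / 100
V_shrink = 5693 cm^3 * 3.9 / 100 = 222.0270 cm^3

Final answer: 222.0270 cm^3


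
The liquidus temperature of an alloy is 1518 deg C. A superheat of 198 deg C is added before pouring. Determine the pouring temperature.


Formula: T_pour = T_melt + Superheat
T_pour = 1518 + 198 = 1716 deg C

Answer: 1716 deg C


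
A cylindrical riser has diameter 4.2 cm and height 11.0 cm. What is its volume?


Formula: V = pi * (D/2)^2 * H  (cylinder volume)
Radius = D/2 = 4.2/2 = 2.1 cm
V = pi * 2.1^2 * 11.0 = 152.3987 cm^3

152.3987 cm^3


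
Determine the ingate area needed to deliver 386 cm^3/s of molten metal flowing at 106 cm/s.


Formula: A_ingate = Q / v  (continuity equation)
A = 386 cm^3/s / 106 cm/s = 3.6415 cm^2

Answer: 3.6415 cm^2


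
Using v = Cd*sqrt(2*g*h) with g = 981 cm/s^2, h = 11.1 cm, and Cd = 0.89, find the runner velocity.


Formula: v = Cd * sqrt(2 * g * h)  (Torricelli with discharge coefficient)
2*g*h = 2 * 981 * 11.1 = 21778.2 cm^2/s^2
sqrt(21778.2) = 147.57439 cm/s
v = 0.89 * 147.57439 = 131.3412 cm/s

Answer: 131.3412 cm/s


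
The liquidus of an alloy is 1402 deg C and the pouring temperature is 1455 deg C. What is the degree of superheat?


Formula: Superheat = T_pour - T_melt
Superheat = 1455 - 1402 = 53 deg C

Final answer: 53 deg C


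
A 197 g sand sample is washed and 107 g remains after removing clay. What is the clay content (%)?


Formula: Clay% = (W_total - W_washed) / W_total * 100
Clay mass = 197 - 107 = 90 g
Clay% = 90 / 197 * 100 = 45.6853%

Final answer: 45.6853%


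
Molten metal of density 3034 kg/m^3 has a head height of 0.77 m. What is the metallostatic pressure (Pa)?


Formula: P = rho * g * h
rho * g = 3034 * 9.81 = 29763.54 N/m^3
P = 29763.54 * 0.77 = 22917.9258 Pa


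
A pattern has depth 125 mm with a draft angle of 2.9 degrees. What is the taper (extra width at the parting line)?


Formula: taper = depth * tan(draft_angle)
tan(2.9 deg) = 0.0506578
taper = 125 mm * 0.0506578 = 6.3322 mm

6.3322 mm


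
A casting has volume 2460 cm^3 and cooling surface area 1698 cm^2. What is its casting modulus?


Formula: Casting Modulus M = V / A
M = 2460 cm^3 / 1698 cm^2 = 1.4488 cm

Final answer: 1.4488 cm


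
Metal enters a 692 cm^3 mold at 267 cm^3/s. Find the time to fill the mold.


Formula: t_fill = V_mold / Q_flow
t = 692 cm^3 / 267 cm^3/s = 2.5918 s


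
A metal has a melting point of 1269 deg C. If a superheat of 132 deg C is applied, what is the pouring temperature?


Formula: T_pour = T_melt + Superheat
T_pour = 1269 + 132 = 1401 deg C

Final answer: 1401 deg C


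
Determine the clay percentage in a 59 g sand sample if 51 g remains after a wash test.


Formula: Clay% = (W_total - W_washed) / W_total * 100
Clay mass = 59 - 51 = 8 g
Clay% = 8 / 59 * 100 = 13.5593%


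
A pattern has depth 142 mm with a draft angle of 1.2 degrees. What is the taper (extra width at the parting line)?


Formula: taper = depth * tan(draft_angle)
tan(1.2 deg) = 0.0209470
taper = 142 mm * 0.0209470 = 2.9745 mm

2.9745 mm


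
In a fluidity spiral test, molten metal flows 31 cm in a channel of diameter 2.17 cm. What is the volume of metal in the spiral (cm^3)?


Formula: V = pi * (d/2)^2 * L  (cylinder volume)
Radius = 2.17/2 = 1.085 cm
V = pi * 1.085^2 * 31 = 114.6492 cm^3

114.6492 cm^3


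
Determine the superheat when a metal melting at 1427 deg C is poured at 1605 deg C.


Formula: Superheat = T_pour - T_melt
Superheat = 1605 - 1427 = 178 deg C

178 deg C


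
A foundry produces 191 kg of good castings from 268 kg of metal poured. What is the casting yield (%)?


Formula: Casting Yield = (W_good / W_total) * 100
Yield = (191 kg / 268 kg) * 100 = 71.2687%


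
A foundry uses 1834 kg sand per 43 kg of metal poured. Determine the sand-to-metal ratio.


Formula: Sand-to-Metal Ratio = W_sand / W_metal
Ratio = 1834 kg / 43 kg = 42.6512

42.6512


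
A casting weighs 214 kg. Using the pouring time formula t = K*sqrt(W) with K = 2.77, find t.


Formula: t = K * sqrt(W)
sqrt(W) = sqrt(214) = 14.62874
t = 2.77 * 14.62874 = 40.5216 s

Answer: 40.5216 s


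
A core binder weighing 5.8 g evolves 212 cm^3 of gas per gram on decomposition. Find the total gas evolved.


Formula: V_gas = W_binder * gas_evolution_rate
V = 5.8 g * 212 cm^3/g = 1229.6000 cm^3

1229.6000 cm^3


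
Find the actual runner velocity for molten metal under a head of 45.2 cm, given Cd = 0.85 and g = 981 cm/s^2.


Formula: v = Cd * sqrt(2 * g * h)  (Torricelli with discharge coefficient)
2*g*h = 2 * 981 * 45.2 = 88682.4 cm^2/s^2
sqrt(88682.4) = 297.79590 cm/s
v = 0.85 * 297.79590 = 253.1265 cm/s

253.1265 cm/s


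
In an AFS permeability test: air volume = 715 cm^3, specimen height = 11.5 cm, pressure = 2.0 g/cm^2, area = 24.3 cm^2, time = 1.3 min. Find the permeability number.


Formula: Permeability Number P = (V * H) / (p * A * t)
Numerator: V * H = 715 * 11.5 = 8222.5
Denominator: p * A * t = 2.0 * 24.3 * 1.3 = 63.18
P = 8222.5 / 63.18 = 130.1440

Final answer: 130.1440


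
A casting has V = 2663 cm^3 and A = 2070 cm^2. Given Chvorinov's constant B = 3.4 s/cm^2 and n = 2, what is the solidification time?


Formula: t_s = B * (V/A)^n  (Chvorinov's rule, n=2)
Modulus M = V/A = 2663/2070 = 1.286473 cm
M^2 = 1.286473^2 = 1.655013 cm^2
t_s = 3.4 * 1.655013 = 5.6270 s

Final answer: 5.6270 s


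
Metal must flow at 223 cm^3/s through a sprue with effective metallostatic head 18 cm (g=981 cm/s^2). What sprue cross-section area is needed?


Formula: v = sqrt(2*g*h), A = Q/v
Velocity: v = sqrt(2 * 981 * 18) = sqrt(35316) = 187.9255 cm/s
Sprue area: A = Q / v = 223 / 187.9255 = 1.1866 cm^2


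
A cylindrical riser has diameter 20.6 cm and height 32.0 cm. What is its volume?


Formula: V = pi * (D/2)^2 * H  (cylinder volume)
Radius = D/2 = 20.6/2 = 10.3 cm
V = pi * 10.3^2 * 32.0 = 10665.3301 cm^3


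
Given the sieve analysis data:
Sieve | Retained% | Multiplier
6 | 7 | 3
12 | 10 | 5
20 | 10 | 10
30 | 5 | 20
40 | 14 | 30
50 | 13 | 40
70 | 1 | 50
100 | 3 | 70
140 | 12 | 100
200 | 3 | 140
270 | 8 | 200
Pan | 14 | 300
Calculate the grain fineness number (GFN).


Formula: GFN = sum(pct * multiplier) / sum(pct)
sum(pct * multiplier) = 8891
sum(pct) = 100
GFN = 8891 / 100 = 88.91

88.91


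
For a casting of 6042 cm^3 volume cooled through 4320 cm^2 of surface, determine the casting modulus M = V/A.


Formula: Casting Modulus M = V / A
M = 6042 cm^3 / 4320 cm^2 = 1.3986 cm

1.3986 cm


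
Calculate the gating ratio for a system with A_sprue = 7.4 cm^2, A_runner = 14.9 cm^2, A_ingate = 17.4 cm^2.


Sprue:Runner:Ingate = 1 : 14.9/7.4 : 17.4/7.4 = 1:2.01:2.35


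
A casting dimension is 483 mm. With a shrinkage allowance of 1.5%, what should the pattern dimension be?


Formula: L_pattern = L_casting * (1 + shrinkage_rate/100)
Shrinkage factor = 1 + 1.5/100 = 1.015
L_pattern = 483 mm * 1.015 = 490.2450 mm

Final answer: 490.2450 mm


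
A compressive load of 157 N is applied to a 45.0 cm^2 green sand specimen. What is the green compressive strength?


Formula: Compressive Strength = Force / Area
Strength = 157 N / 45.0 cm^2 = 3.4889 N/cm^2

3.4889 N/cm^2


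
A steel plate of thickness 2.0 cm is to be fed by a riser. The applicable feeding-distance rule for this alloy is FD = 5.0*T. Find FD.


Formula: FD = 5.0 * T  (riser feeding-distance rule)
FD = 5.0 * 2.0 cm = 10.0000 cm


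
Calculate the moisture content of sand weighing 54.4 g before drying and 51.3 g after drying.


Formula: MC = (W_wet - W_dry) / W_wet * 100
Water mass = 54.4 - 51.3 = 3.1 g
MC = 3.1 / 54.4 * 100 = 5.6985%

Final answer: 5.6985%


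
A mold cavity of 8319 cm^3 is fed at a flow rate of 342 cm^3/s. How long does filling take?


Formula: t_fill = V_mold / Q_flow
t = 8319 cm^3 / 342 cm^3/s = 24.3246 s

Final answer: 24.3246 s


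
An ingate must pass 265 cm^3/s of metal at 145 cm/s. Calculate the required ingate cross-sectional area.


Formula: A_ingate = Q / v  (continuity equation)
A = 265 cm^3/s / 145 cm/s = 1.8276 cm^2

Answer: 1.8276 cm^2


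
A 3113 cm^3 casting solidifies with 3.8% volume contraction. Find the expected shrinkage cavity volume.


Formula: V_shrink = V_casting * shrinkage_pct / 100
V_shrink = 3113 cm^3 * 3.8 / 100 = 118.2940 cm^3

118.2940 cm^3


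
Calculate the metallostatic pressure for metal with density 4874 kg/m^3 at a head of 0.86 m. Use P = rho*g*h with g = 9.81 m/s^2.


Formula: P = rho * g * h
rho * g = 4874 * 9.81 = 47813.94 N/m^3
P = 47813.94 * 0.86 = 41119.9884 Pa

Final answer: 41119.9884 Pa


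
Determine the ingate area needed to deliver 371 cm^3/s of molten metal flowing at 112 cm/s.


Formula: A_ingate = Q / v  (continuity equation)
A = 371 cm^3/s / 112 cm/s = 3.3125 cm^2

3.3125 cm^2


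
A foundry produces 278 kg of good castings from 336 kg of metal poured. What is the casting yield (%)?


Formula: Casting Yield = (W_good / W_total) * 100
Yield = (278 kg / 336 kg) * 100 = 82.7381%


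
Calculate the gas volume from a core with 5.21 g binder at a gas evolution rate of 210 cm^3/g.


Formula: V_gas = W_binder * gas_evolution_rate
V = 5.21 g * 210 cm^3/g = 1094.1000 cm^3

1094.1000 cm^3


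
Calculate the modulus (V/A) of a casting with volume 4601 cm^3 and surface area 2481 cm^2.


Formula: Casting Modulus M = V / A
M = 4601 cm^3 / 2481 cm^2 = 1.8545 cm


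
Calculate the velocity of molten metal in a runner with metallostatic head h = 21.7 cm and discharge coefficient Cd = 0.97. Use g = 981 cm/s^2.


Formula: v = Cd * sqrt(2 * g * h)  (Torricelli with discharge coefficient)
2*g*h = 2 * 981 * 21.7 = 42575.4 cm^2/s^2
sqrt(42575.4) = 206.33807 cm/s
v = 0.97 * 206.33807 = 200.1479 cm/s

Final answer: 200.1479 cm/s


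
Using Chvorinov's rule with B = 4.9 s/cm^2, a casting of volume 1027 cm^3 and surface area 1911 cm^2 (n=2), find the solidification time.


Formula: t_s = B * (V/A)^n  (Chvorinov's rule, n=2)
Modulus M = V/A = 1027/1911 = 0.537415 cm
M^2 = 0.537415^2 = 0.288815 cm^2
t_s = 4.9 * 0.288815 = 1.4152 s


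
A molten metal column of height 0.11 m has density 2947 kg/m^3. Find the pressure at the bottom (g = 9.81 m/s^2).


Formula: P = rho * g * h
rho * g = 2947 * 9.81 = 28910.07 N/m^3
P = 28910.07 * 0.11 = 3180.1077 Pa

Final answer: 3180.1077 Pa


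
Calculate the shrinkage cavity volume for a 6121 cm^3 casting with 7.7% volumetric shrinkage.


Formula: V_shrink = V_casting * shrinkage_pct / 100
V_shrink = 6121 cm^3 * 7.7 / 100 = 471.3170 cm^3


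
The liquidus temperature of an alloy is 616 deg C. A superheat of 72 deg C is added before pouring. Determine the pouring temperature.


Formula: T_pour = T_melt + Superheat
T_pour = 616 + 72 = 688 deg C


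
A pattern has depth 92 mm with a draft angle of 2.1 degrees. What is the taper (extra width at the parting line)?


Formula: taper = depth * tan(draft_angle)
tan(2.1 deg) = 0.0366683
taper = 92 mm * 0.0366683 = 3.3735 mm


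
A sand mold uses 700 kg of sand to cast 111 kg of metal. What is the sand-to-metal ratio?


Formula: Sand-to-Metal Ratio = W_sand / W_metal
Ratio = 700 kg / 111 kg = 6.3063

Answer: 6.3063


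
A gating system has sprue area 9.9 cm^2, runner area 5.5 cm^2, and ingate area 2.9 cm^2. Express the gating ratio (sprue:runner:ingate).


Sprue:Runner:Ingate = 1 : 5.5/9.9 : 2.9/9.9 = 1:0.56:0.29


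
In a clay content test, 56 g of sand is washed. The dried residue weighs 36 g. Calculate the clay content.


Formula: Clay% = (W_total - W_washed) / W_total * 100
Clay mass = 56 - 36 = 20 g
Clay% = 20 / 56 * 100 = 35.7143%

Answer: 35.7143%


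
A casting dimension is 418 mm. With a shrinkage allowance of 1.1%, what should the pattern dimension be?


Formula: L_pattern = L_casting * (1 + shrinkage_rate/100)
Shrinkage factor = 1 + 1.1/100 = 1.011
L_pattern = 418 mm * 1.011 = 422.5980 mm

422.5980 mm


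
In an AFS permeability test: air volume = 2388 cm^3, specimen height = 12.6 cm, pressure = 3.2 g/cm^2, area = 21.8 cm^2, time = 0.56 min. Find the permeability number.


Formula: Permeability Number P = (V * H) / (p * A * t)
Numerator: V * H = 2388 * 12.6 = 30088.8
Denominator: p * A * t = 3.2 * 21.8 * 0.56 = 39.0656
P = 30088.8 / 39.0656 = 770.2122

Answer: 770.2122


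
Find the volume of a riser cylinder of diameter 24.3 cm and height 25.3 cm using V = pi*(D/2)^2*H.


Formula: V = pi * (D/2)^2 * H  (cylinder volume)
Radius = D/2 = 24.3/2 = 12.15 cm
V = pi * 12.15^2 * 25.3 = 11733.3750 cm^3

11733.3750 cm^3


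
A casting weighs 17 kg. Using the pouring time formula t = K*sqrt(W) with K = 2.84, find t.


Formula: t = K * sqrt(W)
sqrt(W) = sqrt(17) = 4.12311
t = 2.84 * 4.12311 = 11.7096 s


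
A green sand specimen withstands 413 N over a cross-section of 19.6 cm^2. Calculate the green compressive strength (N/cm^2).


Formula: Compressive Strength = Force / Area
Strength = 413 N / 19.6 cm^2 = 21.0714 N/cm^2

21.0714 N/cm^2


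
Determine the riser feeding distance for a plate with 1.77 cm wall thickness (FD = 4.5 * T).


Formula: FD = 4.5 * T  (riser feeding-distance rule)
FD = 4.5 * 1.77 cm = 7.9650 cm

7.9650 cm


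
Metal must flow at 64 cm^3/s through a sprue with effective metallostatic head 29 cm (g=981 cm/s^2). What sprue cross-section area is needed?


Formula: v = sqrt(2*g*h), A = Q/v
Velocity: v = sqrt(2 * 981 * 29) = sqrt(56898) = 238.5330 cm/s
Sprue area: A = Q / v = 64 / 238.5330 = 0.2683 cm^2

0.2683 cm^2


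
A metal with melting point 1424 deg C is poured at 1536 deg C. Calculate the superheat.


Formula: Superheat = T_pour - T_melt
Superheat = 1536 - 1424 = 112 deg C

Answer: 112 deg C


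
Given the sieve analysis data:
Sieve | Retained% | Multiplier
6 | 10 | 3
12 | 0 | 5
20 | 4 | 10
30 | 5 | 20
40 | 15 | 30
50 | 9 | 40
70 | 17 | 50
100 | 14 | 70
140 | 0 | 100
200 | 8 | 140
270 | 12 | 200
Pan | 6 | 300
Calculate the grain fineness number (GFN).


Formula: GFN = sum(pct * multiplier) / sum(pct)
sum(pct * multiplier) = 8130
sum(pct) = 100
GFN = 8130 / 100 = 81.30

Final answer: 81.30


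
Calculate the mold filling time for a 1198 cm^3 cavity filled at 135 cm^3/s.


Formula: t_fill = V_mold / Q_flow
t = 1198 cm^3 / 135 cm^3/s = 8.8741 s

Answer: 8.8741 s


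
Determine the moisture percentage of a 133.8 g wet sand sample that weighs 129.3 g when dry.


Formula: MC = (W_wet - W_dry) / W_wet * 100
Water mass = 133.8 - 129.3 = 4.5 g
MC = 4.5 / 133.8 * 100 = 3.3632%

Final answer: 3.3632%


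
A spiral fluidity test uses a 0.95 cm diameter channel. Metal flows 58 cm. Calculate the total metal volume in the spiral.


Formula: V = pi * (d/2)^2 * L  (cylinder volume)
Radius = 0.95/2 = 0.475 cm
V = pi * 0.475^2 * 58 = 41.1117 cm^3


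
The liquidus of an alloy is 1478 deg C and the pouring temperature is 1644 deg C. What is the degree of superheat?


Formula: Superheat = T_pour - T_melt
Superheat = 1644 - 1478 = 166 deg C

Answer: 166 deg C


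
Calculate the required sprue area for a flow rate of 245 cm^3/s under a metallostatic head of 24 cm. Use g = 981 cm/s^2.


Formula: v = sqrt(2*g*h), A = Q/v
Velocity: v = sqrt(2 * 981 * 24) = sqrt(47088) = 216.9977 cm/s
Sprue area: A = Q / v = 245 / 216.9977 = 1.1290 cm^2

1.1290 cm^2


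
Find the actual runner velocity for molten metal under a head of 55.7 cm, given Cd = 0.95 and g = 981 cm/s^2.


Formula: v = Cd * sqrt(2 * g * h)  (Torricelli with discharge coefficient)
2*g*h = 2 * 981 * 55.7 = 109283.4 cm^2/s^2
sqrt(109283.4) = 330.58040 cm/s
v = 0.95 * 330.58040 = 314.0514 cm/s

314.0514 cm/s


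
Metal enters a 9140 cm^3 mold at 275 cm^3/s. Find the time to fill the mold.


Formula: t_fill = V_mold / Q_flow
t = 9140 cm^3 / 275 cm^3/s = 33.2364 s

Answer: 33.2364 s


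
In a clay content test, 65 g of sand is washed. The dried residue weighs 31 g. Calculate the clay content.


Formula: Clay% = (W_total - W_washed) / W_total * 100
Clay mass = 65 - 31 = 34 g
Clay% = 34 / 65 * 100 = 52.3077%

52.3077%


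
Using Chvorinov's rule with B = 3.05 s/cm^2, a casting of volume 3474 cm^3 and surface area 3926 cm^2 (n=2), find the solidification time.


Formula: t_s = B * (V/A)^n  (Chvorinov's rule, n=2)
Modulus M = V/A = 3474/3926 = 0.884870 cm
M^2 = 0.884870^2 = 0.782995 cm^2
t_s = 3.05 * 0.782995 = 2.3881 s

2.3881 s


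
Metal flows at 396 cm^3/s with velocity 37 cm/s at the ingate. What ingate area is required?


Formula: A_ingate = Q / v  (continuity equation)
A = 396 cm^3/s / 37 cm/s = 10.7027 cm^2

Final answer: 10.7027 cm^2


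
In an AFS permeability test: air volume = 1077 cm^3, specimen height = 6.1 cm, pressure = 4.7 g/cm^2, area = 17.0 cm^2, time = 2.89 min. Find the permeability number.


Formula: Permeability Number P = (V * H) / (p * A * t)
Numerator: V * H = 1077 * 6.1 = 6569.7
Denominator: p * A * t = 4.7 * 17.0 * 2.89 = 230.911
P = 6569.7 / 230.911 = 28.4512

Answer: 28.4512


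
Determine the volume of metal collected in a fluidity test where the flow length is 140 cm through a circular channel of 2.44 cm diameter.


Formula: V = pi * (d/2)^2 * L  (cylinder volume)
Radius = 2.44/2 = 1.22 cm
V = pi * 1.22^2 * 140 = 654.6325 cm^3

Answer: 654.6325 cm^3


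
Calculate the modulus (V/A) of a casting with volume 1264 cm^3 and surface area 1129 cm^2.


Formula: Casting Modulus M = V / A
M = 1264 cm^3 / 1129 cm^2 = 1.1196 cm

Answer: 1.1196 cm


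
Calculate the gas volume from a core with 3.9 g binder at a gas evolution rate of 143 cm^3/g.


Formula: V_gas = W_binder * gas_evolution_rate
V = 3.9 g * 143 cm^3/g = 557.7000 cm^3

557.7000 cm^3


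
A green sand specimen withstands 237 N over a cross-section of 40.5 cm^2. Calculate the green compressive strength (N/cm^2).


Formula: Compressive Strength = Force / Area
Strength = 237 N / 40.5 cm^2 = 5.8519 N/cm^2

Answer: 5.8519 N/cm^2


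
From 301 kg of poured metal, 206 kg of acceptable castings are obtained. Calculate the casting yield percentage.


Formula: Casting Yield = (W_good / W_total) * 100
Yield = (206 kg / 301 kg) * 100 = 68.4385%

Final answer: 68.4385%


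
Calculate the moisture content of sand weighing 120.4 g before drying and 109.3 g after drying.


Formula: MC = (W_wet - W_dry) / W_wet * 100
Water mass = 120.4 - 109.3 = 11.1 g
MC = 11.1 / 120.4 * 100 = 9.2193%

Answer: 9.2193%


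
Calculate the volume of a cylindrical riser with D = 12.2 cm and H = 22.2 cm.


Formula: V = pi * (D/2)^2 * H  (cylinder volume)
Radius = D/2 = 12.2/2 = 6.1 cm
V = pi * 6.1^2 * 22.2 = 2595.1503 cm^3


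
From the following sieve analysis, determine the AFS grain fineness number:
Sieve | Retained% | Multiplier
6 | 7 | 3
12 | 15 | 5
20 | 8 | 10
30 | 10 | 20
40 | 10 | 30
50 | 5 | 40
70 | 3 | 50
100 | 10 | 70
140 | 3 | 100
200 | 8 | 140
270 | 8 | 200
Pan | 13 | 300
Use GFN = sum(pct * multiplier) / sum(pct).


Formula: GFN = sum(pct * multiplier) / sum(pct)
sum(pct * multiplier) = 8646
sum(pct) = 100
GFN = 8646 / 100 = 86.46

Answer: 86.46


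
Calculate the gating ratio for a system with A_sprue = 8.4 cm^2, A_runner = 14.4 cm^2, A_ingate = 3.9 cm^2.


Sprue:Runner:Ingate = 1 : 14.4/8.4 : 3.9/8.4 = 1:1.71:0.46

1:1.71:0.46


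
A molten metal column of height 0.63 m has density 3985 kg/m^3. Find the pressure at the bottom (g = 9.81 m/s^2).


Formula: P = rho * g * h
rho * g = 3985 * 9.81 = 39092.85 N/m^3
P = 39092.85 * 0.63 = 24628.4955 Pa

Final answer: 24628.4955 Pa


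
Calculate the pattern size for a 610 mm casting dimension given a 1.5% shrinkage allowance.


Formula: L_pattern = L_casting * (1 + shrinkage_rate/100)
Shrinkage factor = 1 + 1.5/100 = 1.015
L_pattern = 610 mm * 1.015 = 619.1500 mm

619.1500 mm


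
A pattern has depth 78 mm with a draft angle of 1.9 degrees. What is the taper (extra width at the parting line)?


Formula: taper = depth * tan(draft_angle)
tan(1.9 deg) = 0.0331734
taper = 78 mm * 0.0331734 = 2.5875 mm

2.5875 mm


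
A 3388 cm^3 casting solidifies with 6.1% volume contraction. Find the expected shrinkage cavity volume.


Formula: V_shrink = V_casting * shrinkage_pct / 100
V_shrink = 3388 cm^3 * 6.1 / 100 = 206.6680 cm^3


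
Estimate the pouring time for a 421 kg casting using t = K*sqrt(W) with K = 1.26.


Formula: t = K * sqrt(W)
sqrt(W) = sqrt(421) = 20.51828
t = 1.26 * 20.51828 = 25.8530 s

25.8530 s


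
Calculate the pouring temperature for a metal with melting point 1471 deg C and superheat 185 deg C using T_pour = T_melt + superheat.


Formula: T_pour = T_melt + Superheat
T_pour = 1471 + 185 = 1656 deg C

Final answer: 1656 deg C


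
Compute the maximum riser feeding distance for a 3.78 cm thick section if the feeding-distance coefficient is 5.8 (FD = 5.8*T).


Formula: FD = 5.8 * T  (riser feeding-distance rule)
FD = 5.8 * 3.78 cm = 21.9240 cm

Answer: 21.9240 cm


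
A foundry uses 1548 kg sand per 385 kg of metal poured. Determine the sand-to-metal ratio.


Formula: Sand-to-Metal Ratio = W_sand / W_metal
Ratio = 1548 kg / 385 kg = 4.0208


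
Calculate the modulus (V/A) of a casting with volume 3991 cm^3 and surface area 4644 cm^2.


Formula: Casting Modulus M = V / A
M = 3991 cm^3 / 4644 cm^2 = 0.8594 cm

Answer: 0.8594 cm


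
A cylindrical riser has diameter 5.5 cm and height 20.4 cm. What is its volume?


Formula: V = pi * (D/2)^2 * H  (cylinder volume)
Radius = D/2 = 5.5/2 = 2.75 cm
V = pi * 2.75^2 * 20.4 = 484.6692 cm^3

Answer: 484.6692 cm^3


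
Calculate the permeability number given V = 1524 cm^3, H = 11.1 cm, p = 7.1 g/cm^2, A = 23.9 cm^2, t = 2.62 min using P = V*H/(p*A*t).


Formula: Permeability Number P = (V * H) / (p * A * t)
Numerator: V * H = 1524 * 11.1 = 16916.4
Denominator: p * A * t = 7.1 * 23.9 * 2.62 = 444.5878
P = 16916.4 / 444.5878 = 38.0496

Final answer: 38.0496
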